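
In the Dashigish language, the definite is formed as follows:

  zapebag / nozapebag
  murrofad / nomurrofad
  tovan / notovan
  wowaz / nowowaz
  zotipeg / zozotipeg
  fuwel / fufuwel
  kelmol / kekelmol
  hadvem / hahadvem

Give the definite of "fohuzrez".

zapebag and zotipeg both end in -g yet inflect differently (nozapebag, zozotipeg), so the final letter is not what conditions the rule; the last vowel is.
"fohuzrez" has last vowel 'e'. The stems whose last vowel is 'e' (zotipeg → zozotipeg, fuwel → fufuwel, hadvem → hahadvem) repeat the first consonant+vowel as a prefix.
The other pattern: stems whose last vowel is 'a' add the prefix no-.
So fohuzrez → fofohuzrez.

fofohuzrez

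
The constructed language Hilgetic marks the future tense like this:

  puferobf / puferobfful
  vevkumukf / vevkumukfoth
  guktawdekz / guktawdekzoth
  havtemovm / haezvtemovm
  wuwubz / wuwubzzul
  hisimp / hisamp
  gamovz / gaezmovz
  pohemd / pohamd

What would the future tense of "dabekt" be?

dabektoth

"dabekt" has second-to-last letter 'k'. The stems whose second-to-last letter is 'k' (vevkumukf → vevkumukfoth, guktawdekz → guktawdekzoth) add -oth.
The other patterns: stems whose second-to-last letter is 'm' change the last vowel to 'a'; stems whose second-to-last letter is 'v' insert -ez- after the first vowel; stems whose second-to-last letter is 'b' double the final consonant and add -ul.
So dabekt → dabektoth.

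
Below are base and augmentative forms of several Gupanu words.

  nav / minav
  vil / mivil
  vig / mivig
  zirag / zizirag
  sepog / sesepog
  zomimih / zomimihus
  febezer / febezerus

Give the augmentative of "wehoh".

vig and zirag both end in -g yet inflect differently (mivig, zizirag), so the final letter is not what conditions the rule; the number of vowels is.
"wehoh" has 2 vowels. The stems with 2 vowels (zirag → zizirag, sepog → sesepog) repeat the first consonant+vowel as a prefix.
So wehoh → wewehoh.

wewehoh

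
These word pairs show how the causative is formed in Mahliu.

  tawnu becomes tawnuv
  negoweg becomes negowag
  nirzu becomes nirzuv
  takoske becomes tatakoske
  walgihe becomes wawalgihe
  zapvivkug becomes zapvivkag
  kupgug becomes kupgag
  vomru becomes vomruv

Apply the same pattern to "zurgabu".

zurgabuv

kupgug and nirzu both have last vowel 'u' yet inflect differently (kupgag, nirzuv), so the last vowel is not what conditions the rule; the final letter is.
"zurgabu" ends in -u. The stems ending in -u (nirzu → nirzuv, tawnu → tawnuv, vomru → vomruv) drop the final letter and add -uv.
The other patterns: stems ending in -g change the last vowel to 'a'; stems ending in -e repeat the first consonant+vowel as a prefix.
So zurgabu → zurgabuv.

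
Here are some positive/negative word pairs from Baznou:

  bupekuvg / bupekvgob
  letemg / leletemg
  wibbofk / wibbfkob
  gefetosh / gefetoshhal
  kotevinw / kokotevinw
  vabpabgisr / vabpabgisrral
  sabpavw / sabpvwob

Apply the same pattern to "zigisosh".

zigisoshhal

bupekuvg and letemg both end in -g yet inflect differently (bupekvgob, leletemg), so the final letter is not what conditions the rule; the second-to-last letter is.
"zigisosh" has second-to-last letter 's'. The stems whose second-to-last letter is 's' (gefetosh → gefetoshhal, vabpabgisr → vabpabgisrral) double the final consonant and add -al.
So zigisosh → zigisoshhal.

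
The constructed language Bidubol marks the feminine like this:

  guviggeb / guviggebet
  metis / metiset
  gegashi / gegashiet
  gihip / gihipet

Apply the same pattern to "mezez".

mezezet

Every pair shown (guviggeb → guviggebet, metis → metiset, gegashi → gegashiet, …) follows the same rule: add -et.
So mezez → mezezet.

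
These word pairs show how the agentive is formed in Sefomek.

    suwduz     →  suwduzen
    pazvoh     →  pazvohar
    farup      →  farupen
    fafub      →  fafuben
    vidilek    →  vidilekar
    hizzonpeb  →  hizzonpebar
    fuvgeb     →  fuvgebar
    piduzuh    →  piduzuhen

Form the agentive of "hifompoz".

fafub and hizzonpeb both end in -b yet inflect differently (fafuben, hizzonpebar), so the final letter is not what conditions the rule; the last vowel is.
"hifompoz" has last vowel 'o'. The one such stem in the data (pazvoh → pazvohar) adds -ar, so the same rule applies.
The other pattern: stems whose last vowel is 'u' add -en.
So hifompoz → hifompozar.

hifompozar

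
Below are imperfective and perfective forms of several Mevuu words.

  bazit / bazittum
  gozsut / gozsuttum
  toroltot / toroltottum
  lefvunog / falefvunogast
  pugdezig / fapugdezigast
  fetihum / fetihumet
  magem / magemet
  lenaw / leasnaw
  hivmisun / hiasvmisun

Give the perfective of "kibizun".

kiasbizun

toroltot and lefvunog both have last vowel 'o' yet inflect differently (toroltottum, falefvunogast), so the last vowel is not what conditions the rule; the final letter is.
"kibizun" ends in -n. The one such stem in the data (hivmisun → hiasvmisun) inserts -as- after the first vowel (as does lenaw), so the same rule applies.
So kibizun → kiasbizun.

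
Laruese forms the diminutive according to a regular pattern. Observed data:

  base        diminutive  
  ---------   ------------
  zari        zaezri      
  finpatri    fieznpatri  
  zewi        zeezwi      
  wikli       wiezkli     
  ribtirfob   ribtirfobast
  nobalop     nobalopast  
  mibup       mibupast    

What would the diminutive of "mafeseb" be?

finpatri and ribtirfob both have 3 vowels yet inflect differently (fieznpatri, ribtirfobast), so the number of vowels is not what conditions the rule; the final letter is.
"mafeseb" ends in -b. The one such stem in the data (ribtirfob → ribtirfobast) adds -ast, so the same rule applies.
So mafeseb → mafesebast.

mafesebast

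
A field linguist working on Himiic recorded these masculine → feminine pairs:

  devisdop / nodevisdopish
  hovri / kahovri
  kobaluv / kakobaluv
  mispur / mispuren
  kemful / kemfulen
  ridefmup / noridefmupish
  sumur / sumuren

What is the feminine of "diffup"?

nodiffupish

ridefmup and mispur both have last vowel 'u' yet inflect differently (noridefmupish, mispuren), so the last vowel is not what conditions the rule; the final letter is.
"diffup" ends in -p. The stems ending in -p (ridefmup → noridefmupish, devisdop → nodevisdopish) add no- … -ish around the stem.
So diffup → nodiffupish.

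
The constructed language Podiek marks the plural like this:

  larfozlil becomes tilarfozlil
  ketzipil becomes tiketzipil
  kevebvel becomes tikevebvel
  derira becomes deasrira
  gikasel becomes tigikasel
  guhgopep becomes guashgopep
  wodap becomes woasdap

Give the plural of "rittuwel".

"rittuwel" ends in -l. The stems ending in -l (kevebvel → tikevebvel, ketzipil → tiketzipil, gikasel → tigikasel) add the prefix ti-.
The other pattern: stems ending in -a or -p insert -as- after the first vowel.
So rittuwel → tirittuwel.

tirittuwel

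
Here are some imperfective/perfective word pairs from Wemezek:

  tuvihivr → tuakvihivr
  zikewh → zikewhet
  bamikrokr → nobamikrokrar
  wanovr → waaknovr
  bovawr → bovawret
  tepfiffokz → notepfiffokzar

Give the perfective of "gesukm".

bovawr and tuvihivr both end in -r yet inflect differently (bovawret, tuakvihivr), so the final letter is not what conditions the rule; the second-to-last letter is.
"gesukm" has second-to-last letter 'k'. The stems whose second-to-last letter is 'k' (tepfiffokz → notepfiffokzar, bamikrokr → nobamikrokrar) add no- … -ar around the stem.
So gesukm → nogesukmar.

nogesukmar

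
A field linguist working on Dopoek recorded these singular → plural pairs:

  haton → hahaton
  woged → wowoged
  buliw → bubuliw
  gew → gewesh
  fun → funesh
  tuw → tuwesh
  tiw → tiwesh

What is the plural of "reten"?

rereten

buliw and gew both end in -w yet inflect differently (bubuliw, gewesh), so the final letter is not what conditions the rule; the number of vowels is.
"reten" has 2 vowels. The stems with 2 vowels (haton → hahaton, woged → wowoged, buliw → bubuliw) repeat the first consonant+vowel as a prefix.
The other pattern: stems with 1 vowel add -esh.
So reten → rereten.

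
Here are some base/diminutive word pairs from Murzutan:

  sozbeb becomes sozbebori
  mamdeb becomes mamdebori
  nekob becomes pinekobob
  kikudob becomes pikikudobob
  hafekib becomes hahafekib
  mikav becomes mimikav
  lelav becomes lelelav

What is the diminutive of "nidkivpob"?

sozbeb and nekob both end in -b yet inflect differently (sozbebori, pinekobob), so the final letter is not what conditions the rule; the last vowel is.
"nidkivpob" has last vowel 'o'. The stems whose last vowel is 'o' (nekob → pinekobob, kikudob → pikikudobob) add pi- … -ob around the stem.
The other patterns: stems whose last vowel is 'e' add -ori; stems whose last vowel is 'a' or 'i' repeat the first consonant+vowel as a prefix.
So nidkivpob → pinidkivpobob.

pinidkivpobob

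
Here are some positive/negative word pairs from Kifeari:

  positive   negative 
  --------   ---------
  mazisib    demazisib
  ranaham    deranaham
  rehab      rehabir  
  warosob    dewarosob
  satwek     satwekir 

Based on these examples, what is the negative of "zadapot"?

"zadapot" has 3 vowels. The stems with 3 vowels (warosob → dewarosob, mazisib → demazisib, ranaham → deranaham) add the prefix de-.
So zadapot → dezadapot.

dezadapot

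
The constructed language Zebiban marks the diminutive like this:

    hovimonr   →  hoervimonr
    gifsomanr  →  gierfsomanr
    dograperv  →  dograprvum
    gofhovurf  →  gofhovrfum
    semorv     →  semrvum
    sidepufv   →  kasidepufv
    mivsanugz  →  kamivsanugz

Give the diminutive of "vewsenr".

veerwsenr

"vewsenr" has second-to-last letter 'n'. The stems whose second-to-last letter is 'n' (hovimonr → hoervimonr, gifsomanr → gierfsomanr) insert -er- after the first vowel.
The other patterns: stems whose second-to-last letter is 'r' delete the last vowel and add -um; stems whose second-to-last letter is 'f' or 'g' add the prefix ka-.
So vewsenr → veerwsenr.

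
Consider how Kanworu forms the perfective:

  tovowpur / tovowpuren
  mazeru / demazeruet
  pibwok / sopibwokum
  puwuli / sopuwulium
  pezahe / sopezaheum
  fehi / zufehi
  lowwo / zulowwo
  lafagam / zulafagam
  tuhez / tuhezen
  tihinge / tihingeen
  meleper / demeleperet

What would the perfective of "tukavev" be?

tukaveven

"tukavev" begins with t-. The stems beginning with t- (tihinge → tihingeen, tuhez → tuhezen, tovowpur → tovowpuren) add -en.
The other patterns: stems beginning with f- or l- add the prefix zu-; stems beginning with p- add so- … -um around the stem; stems beginning with m- add de- … -et around the stem.
So tukavev → tukaveven.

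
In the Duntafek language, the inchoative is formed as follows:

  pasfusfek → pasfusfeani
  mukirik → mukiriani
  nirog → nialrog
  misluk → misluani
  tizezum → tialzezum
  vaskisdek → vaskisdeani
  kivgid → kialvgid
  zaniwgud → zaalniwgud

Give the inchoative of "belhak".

misluk and zaniwgud both have last vowel 'u' yet inflect differently (misluani, zaalniwgud), so the last vowel is not what conditions the rule; the final letter is.
"belhak" ends in -k. The stems ending in -k (pasfusfek → pasfusfeani, misluk → misluani, vaskisdek → vaskisdeani) drop the final letter and add -ani.
The other pattern: stems ending in -d, -g or -m insert -al- after the first vowel.
So belhak → belhaani.

belhaani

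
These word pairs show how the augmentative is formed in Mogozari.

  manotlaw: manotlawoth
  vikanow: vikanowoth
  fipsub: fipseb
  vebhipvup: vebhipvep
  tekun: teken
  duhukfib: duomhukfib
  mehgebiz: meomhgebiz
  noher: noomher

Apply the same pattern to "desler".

fipsub and duhukfib both end in -b yet inflect differently (fipseb, duomhukfib), so the final letter is not what conditions the rule; the last vowel is.
"desler" has last vowel 'e'. The one such stem in the data (noher → noomher) inserts -om- after the first vowel (as do duhukfib, mehgebiz), so the same rule applies.
The other patterns: stems whose last vowel is 'a' or 'o' add -oth; stems whose last vowel is 'u' change the last vowel to 'e'.
So desler → deomsler.

deomsler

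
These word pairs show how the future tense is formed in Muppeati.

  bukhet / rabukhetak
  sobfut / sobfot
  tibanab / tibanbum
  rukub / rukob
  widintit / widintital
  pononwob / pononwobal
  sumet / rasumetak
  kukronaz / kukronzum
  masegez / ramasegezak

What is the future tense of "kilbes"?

rakilbesak

"kilbes" has last vowel 'e'. The stems whose last vowel is 'e' (sumet → rasumetak, masegez → ramasegezak, bukhet → rabukhetak) add ra- … -ak around the stem.
The other patterns: stems whose last vowel is 'i' or 'o' add -al; stems whose last vowel is 'a' delete the last vowel and add -um; stems whose last vowel is 'u' change the last vowel to 'o'.
So kilbes → rakilbesak.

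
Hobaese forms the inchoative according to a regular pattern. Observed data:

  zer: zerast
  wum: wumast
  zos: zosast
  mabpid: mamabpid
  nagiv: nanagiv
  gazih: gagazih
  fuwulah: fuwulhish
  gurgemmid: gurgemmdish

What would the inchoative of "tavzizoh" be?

"tavzizoh" has 3 vowels. The stems with 3 vowels (fuwulah → fuwulhish, gurgemmid → gurgemmdish) delete the last vowel and add -ish.
The other patterns: stems with 1 vowel add -ast; stems with 2 vowels repeat the first consonant+vowel as a prefix.
So tavzizoh → tavzizhish.

tavzizhish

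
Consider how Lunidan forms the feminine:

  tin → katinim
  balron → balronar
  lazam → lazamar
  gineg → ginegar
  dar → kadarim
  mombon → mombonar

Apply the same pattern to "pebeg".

pebegar

tin and balron both end in -n yet inflect differently (katinim, balronar), so the final letter is not what conditions the rule; the number of vowels is.
"pebeg" has 2 vowels. The stems with 2 vowels (balron → balronar, lazam → lazamar, gineg → ginegar) add -ar.
So pebeg → pebegar.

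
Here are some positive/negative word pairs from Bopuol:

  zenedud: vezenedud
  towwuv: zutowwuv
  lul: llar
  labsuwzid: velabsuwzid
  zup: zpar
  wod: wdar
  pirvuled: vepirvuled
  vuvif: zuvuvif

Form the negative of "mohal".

wod and pirvuled both end in -d yet inflect differently (wdar, vepirvuled), so the final letter is not what conditions the rule; the number of vowels is.
"mohal" has 2 vowels. The stems with 2 vowels (vuvif → zuvuvif, towwuv → zutowwuv) add the prefix zu-.
The other patterns: stems with 1 vowel delete the last vowel and add -ar; stems with 3 vowels add the prefix ve-.
So mohal → zumohal.

zumohal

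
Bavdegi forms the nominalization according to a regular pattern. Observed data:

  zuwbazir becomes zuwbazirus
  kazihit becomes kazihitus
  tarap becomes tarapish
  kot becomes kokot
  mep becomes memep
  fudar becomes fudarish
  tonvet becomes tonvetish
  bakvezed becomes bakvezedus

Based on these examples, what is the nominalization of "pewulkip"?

"pewulkip" has 3 vowels. The stems with 3 vowels (kazihit → kazihitus, bakvezed → bakvezedus, zuwbazir → zuwbazirus) add -us.
The other patterns: stems with 1 vowel repeat the first consonant+vowel as a prefix; stems with 2 vowels add -ish.
So pewulkip → pewulkipus.

pewulkipus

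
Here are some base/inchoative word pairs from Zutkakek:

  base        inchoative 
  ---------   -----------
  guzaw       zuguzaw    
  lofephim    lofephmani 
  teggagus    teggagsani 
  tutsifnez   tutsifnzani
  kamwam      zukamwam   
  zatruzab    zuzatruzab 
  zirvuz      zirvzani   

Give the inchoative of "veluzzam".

"veluzzam" has last vowel 'a'. The stems whose last vowel is 'a' (guzaw → zuguzaw, kamwam → zukamwam, zatruzab → zuzatruzab) add the prefix zu-.
The other pattern: stems whose last vowel is 'e', 'i' or 'u' delete the last vowel and add -ani.
So veluzzam → zuveluzzam.

zuveluzzam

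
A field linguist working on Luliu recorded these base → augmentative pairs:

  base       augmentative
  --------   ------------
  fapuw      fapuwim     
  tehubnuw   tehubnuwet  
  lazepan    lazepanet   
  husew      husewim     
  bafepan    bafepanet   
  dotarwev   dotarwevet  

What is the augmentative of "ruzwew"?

"ruzwew" has 2 vowels. The stems with 2 vowels (husew → husewim, fapuw → fapuwim) add -im.
The other pattern: stems with 3 vowels add -et.
So ruzwew → ruzwewim.

ruzwewim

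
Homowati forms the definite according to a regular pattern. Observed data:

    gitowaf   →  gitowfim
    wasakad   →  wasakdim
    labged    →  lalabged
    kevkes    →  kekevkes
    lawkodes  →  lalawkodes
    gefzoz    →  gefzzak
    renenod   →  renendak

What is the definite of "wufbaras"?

wufbarsim

wasakad and labged both end in -d yet inflect differently (wasakdim, lalabged), so the final letter is not what conditions the rule; the last vowel is.
"wufbaras" has last vowel 'a'. The stems whose last vowel is 'a' (gitowaf → gitowfim, wasakad → wasakdim) delete the last vowel and add -im.
So wufbaras → wufbarsim.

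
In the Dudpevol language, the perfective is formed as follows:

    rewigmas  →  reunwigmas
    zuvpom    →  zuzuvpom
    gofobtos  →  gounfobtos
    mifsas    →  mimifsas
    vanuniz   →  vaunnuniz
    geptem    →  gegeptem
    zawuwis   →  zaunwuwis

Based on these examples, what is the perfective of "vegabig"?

mifsas and rewigmas both end in -s yet inflect differently (mimifsas, reunwigmas), so the final letter is not what conditions the rule; the number of vowels is.
"vegabig" has 3 vowels. The stems with 3 vowels (rewigmas → reunwigmas, zawuwis → zaunwuwis, gofobtos → gounfobtos) insert -un- after the first vowel.
The other pattern: stems with 2 vowels repeat the first consonant+vowel as a prefix.
So vegabig → veungabig.

veungabig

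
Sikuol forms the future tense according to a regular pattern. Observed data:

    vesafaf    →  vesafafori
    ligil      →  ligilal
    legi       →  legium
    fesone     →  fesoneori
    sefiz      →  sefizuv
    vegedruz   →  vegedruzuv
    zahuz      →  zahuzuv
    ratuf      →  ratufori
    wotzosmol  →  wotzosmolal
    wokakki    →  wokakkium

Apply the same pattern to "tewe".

teweori

"tewe" ends in -e. The one such stem in the data (fesone → fesoneori) adds -ori, so the same rule applies.
The other patterns: stems ending in -i add -um; stems ending in -z add -uv; stems ending in -l add -al.
So tewe → teweori.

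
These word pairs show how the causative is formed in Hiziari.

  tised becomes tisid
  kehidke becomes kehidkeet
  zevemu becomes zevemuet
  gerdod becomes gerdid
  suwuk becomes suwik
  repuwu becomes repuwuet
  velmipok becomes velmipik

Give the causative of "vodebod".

tised and kehidke both have last vowel 'e' yet inflect differently (tisid, kehidkeet), so the last vowel is not what conditions the rule; whether the stem ends in a vowel or a consonant is.
"vodebod" ends in a consonant. The stems ending in a consonant (gerdod → gerdid, suwuk → suwik, tised → tisid) change the last vowel to 'i'.
The other pattern: stems ending in a vowel add -et.
So vodebod → vodebid.

vodebid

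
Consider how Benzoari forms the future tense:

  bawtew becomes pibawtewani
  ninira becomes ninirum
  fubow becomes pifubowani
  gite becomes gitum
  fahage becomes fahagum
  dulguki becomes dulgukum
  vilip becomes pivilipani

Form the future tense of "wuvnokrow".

piwuvnokrowani

gite and bawtew both have last vowel 'e' yet inflect differently (gitum, pibawtewani), so the last vowel is not what conditions the rule; whether the stem ends in a vowel or a consonant is.
"wuvnokrow" ends in a consonant. The stems ending in a consonant (fubow → pifubowani, bawtew → pibawtewani, vilip → pivilipani) add pi- … -ani around the stem.
The other pattern: stems ending in a vowel drop the final letter and add -um.
So wuvnokrow → piwuvnokrowani.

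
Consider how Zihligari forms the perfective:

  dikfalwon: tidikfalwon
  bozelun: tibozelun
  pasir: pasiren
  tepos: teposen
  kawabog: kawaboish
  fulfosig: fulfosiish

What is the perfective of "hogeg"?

hogeish

kawabog and dikfalwon both have last vowel 'o' yet inflect differently (kawaboish, tidikfalwon), so the last vowel is not what conditions the rule; the final letter is.
"hogeg" ends in -g. The stems ending in -g (fulfosig → fulfosiish, kawabog → kawaboish) drop the final letter and add -ish.
So hogeg → hogeish.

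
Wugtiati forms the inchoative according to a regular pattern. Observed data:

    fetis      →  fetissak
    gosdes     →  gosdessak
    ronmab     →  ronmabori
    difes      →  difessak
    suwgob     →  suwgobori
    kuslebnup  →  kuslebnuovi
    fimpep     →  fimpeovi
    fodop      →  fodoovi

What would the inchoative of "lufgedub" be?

lufgedubori

fimpep and gosdes both have last vowel 'e' yet inflect differently (fimpeovi, gosdessak), so the last vowel is not what conditions the rule; the final letter is.
"lufgedub" ends in -b. The stems ending in -b (ronmab → ronmabori, suwgob → suwgobori) add -ori.
The other patterns: stems ending in -p drop the final letter and add -ovi; stems ending in -s double the final consonant and add -ak.
So lufgedub → lufgedubori.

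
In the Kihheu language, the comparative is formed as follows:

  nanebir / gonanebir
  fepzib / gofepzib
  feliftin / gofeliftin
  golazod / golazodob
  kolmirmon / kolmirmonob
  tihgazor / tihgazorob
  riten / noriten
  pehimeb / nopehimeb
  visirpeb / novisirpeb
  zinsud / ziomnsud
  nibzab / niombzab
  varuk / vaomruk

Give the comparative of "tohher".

feliftin and kolmirmon both end in -n yet inflect differently (gofeliftin, kolmirmonob), so the final letter is not what conditions the rule; the last vowel is.
"tohher" has last vowel 'e'. The stems whose last vowel is 'e' (riten → noriten, pehimeb → nopehimeb, visirpeb → novisirpeb) add the prefix no-.
So tohher → notohher.

notohher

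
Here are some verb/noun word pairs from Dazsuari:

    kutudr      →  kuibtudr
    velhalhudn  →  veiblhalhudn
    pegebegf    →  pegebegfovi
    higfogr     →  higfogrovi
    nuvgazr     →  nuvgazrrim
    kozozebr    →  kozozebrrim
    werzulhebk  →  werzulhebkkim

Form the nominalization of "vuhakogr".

vuhakogrovi

kutudr and higfogr both end in -r yet inflect differently (kuibtudr, higfogrovi), so the final letter is not what conditions the rule; the second-to-last letter is.
"vuhakogr" has second-to-last letter 'g'. The stems whose second-to-last letter is 'g' (pegebegf → pegebegfovi, higfogr → higfogrovi) add -ovi.
The other patterns: stems whose second-to-last letter is 'd' insert -ib- after the first vowel; stems whose second-to-last letter is 'b' or 'z' double the final consonant and add -im.
So vuhakogr → vuhakogrovi.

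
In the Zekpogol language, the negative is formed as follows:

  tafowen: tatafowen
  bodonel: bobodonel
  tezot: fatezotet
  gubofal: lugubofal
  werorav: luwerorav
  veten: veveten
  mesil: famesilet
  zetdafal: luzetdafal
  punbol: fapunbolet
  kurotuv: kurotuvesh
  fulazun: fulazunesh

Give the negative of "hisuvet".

hihisuvet

fulazun and tafowen both end in -n yet inflect differently (fulazunesh, tatafowen), so the final letter is not what conditions the rule; the last vowel is.
"hisuvet" has last vowel 'e'. The stems whose last vowel is 'e' (tafowen → tatafowen, bodonel → bobodonel, veten → veveten) repeat the first consonant+vowel as a prefix.
The other patterns: stems whose last vowel is 'u' add -esh; stems whose last vowel is 'i' or 'o' add fa- … -et around the stem; stems whose last vowel is 'a' add the prefix lu-.
So hisuvet → hihisuvet.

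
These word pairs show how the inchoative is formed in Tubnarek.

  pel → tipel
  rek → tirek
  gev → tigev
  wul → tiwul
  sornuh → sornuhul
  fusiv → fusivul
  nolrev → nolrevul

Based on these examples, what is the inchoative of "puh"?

tipuh

"puh" has 1 vowel. The stems with 1 vowel (pel → tipel, rek → tirek, gev → tigev) add the prefix ti-.
So puh → tipuh.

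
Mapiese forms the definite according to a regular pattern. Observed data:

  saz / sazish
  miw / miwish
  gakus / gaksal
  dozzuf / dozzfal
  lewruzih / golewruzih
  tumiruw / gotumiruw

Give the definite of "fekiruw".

gofekiruw

"fekiruw" has 3 vowels. The stems with 3 vowels (lewruzih → golewruzih, tumiruw → gotumiruw) add the prefix go-.
The other patterns: stems with 1 vowel add -ish; stems with 2 vowels delete the last vowel and add -al.
So fekiruw → gofekiruw.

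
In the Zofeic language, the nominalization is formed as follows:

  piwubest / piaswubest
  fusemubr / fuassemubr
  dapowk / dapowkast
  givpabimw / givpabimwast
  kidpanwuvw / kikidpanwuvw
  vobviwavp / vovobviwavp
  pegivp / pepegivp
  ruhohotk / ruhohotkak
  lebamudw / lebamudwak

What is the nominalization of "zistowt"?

zistowtast

givpabimw and kidpanwuvw both end in -w yet inflect differently (givpabimwast, kikidpanwuvw), so the final letter is not what conditions the rule; the second-to-last letter is.
"zistowt" has second-to-last letter 'w'. The one such stem in the data (dapowk → dapowkast) adds -ast, so the same rule applies.
The other patterns: stems whose second-to-last letter is 'b' or 's' insert -as- after the first vowel; stems whose second-to-last letter is 'v' repeat the first consonant+vowel as a prefix; stems whose second-to-last letter is 'd' or 't' add -ak.
So zistowt → zistowtast.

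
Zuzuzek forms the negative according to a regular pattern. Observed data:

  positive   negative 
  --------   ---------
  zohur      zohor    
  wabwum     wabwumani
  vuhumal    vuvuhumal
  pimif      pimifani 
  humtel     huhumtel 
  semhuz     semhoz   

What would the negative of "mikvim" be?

mikvimani

wabwum and semhuz both have last vowel 'u' yet inflect differently (wabwumani, semhoz), so the last vowel is not what conditions the rule; the final letter is.
"mikvim" ends in -m. The one such stem in the data (wabwum → wabwumani) adds -ani, so the same rule applies.
So mikvim → mikvimani.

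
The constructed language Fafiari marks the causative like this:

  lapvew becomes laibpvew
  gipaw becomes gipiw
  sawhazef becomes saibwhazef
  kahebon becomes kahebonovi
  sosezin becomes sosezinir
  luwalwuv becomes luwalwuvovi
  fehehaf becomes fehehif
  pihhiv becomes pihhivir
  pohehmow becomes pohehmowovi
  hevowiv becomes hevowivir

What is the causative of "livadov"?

livadovovi

lapvew and gipaw both end in -w yet inflect differently (laibpvew, gipiw), so the final letter is not what conditions the rule; the last vowel is.
"livadov" has last vowel 'o'. The stems whose last vowel is 'o' (kahebon → kahebonovi, pohehmow → pohehmowovi) add -ovi.
The other patterns: stems whose last vowel is 'i' add -ir; stems whose last vowel is 'e' insert -ib- after the first vowel; stems whose last vowel is 'a' change the last vowel to 'i'.
So livadov → livadovovi.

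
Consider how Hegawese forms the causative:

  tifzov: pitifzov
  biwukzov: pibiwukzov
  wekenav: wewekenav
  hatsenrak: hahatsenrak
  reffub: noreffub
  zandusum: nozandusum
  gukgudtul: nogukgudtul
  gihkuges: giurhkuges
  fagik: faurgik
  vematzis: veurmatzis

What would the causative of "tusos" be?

pitusos

tifzov and wekenav both end in -v yet inflect differently (pitifzov, wewekenav), so the final letter is not what conditions the rule; the last vowel is.
"tusos" has last vowel 'o'. The stems whose last vowel is 'o' (tifzov → pitifzov, biwukzov → pibiwukzov) add the prefix pi-.
The other patterns: stems whose last vowel is 'a' repeat the first consonant+vowel as a prefix; stems whose last vowel is 'u' add the prefix no-; stems whose last vowel is 'e' or 'i' insert -ur- after the first vowel.
So tusos → pitusos.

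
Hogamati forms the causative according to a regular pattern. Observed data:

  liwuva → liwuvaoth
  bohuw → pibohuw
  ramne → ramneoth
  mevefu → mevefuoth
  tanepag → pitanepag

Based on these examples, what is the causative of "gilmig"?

liwuva and tanepag both have last vowel 'a' yet inflect differently (liwuvaoth, pitanepag), so the last vowel is not what conditions the rule; whether the stem ends in a vowel or a consonant is.
"gilmig" ends in a consonant. The stems ending in a consonant (tanepag → pitanepag, bohuw → pibohuw) add the prefix pi-.
The other pattern: stems ending in a vowel add -oth.
So gilmig → pigilmig.

pigilmig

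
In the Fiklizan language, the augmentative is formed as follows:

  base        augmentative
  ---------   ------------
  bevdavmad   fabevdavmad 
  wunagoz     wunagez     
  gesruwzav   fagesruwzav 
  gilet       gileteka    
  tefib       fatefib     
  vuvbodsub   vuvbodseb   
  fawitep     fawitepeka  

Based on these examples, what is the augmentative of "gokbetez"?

gokbetezeka

vuvbodsub and tefib both end in -b yet inflect differently (vuvbodseb, fatefib), so the final letter is not what conditions the rule; the last vowel is.
"gokbetez" has last vowel 'e'. The stems whose last vowel is 'e' (fawitep → fawitepeka, gilet → gileteka) add -eka.
The other patterns: stems whose last vowel is 'o' or 'u' change the last vowel to 'e'; stems whose last vowel is 'a' or 'i' add the prefix fa-.
So gokbetez → gokbetezeka.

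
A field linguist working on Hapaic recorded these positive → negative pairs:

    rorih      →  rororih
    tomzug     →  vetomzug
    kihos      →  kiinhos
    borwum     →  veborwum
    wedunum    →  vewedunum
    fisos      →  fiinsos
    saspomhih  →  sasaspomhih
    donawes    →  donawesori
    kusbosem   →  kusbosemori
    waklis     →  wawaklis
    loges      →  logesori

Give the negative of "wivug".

fisos and loges both end in -s yet inflect differently (fiinsos, logesori), so the final letter is not what conditions the rule; the last vowel is.
"wivug" has last vowel 'u'. The stems whose last vowel is 'u' (wedunum → vewedunum, borwum → veborwum, tomzug → vetomzug) add the prefix ve-.
The other patterns: stems whose last vowel is 'o' insert -in- after the first vowel; stems whose last vowel is 'e' add -ori; stems whose last vowel is 'i' repeat the first consonant+vowel as a prefix.
So wivug → vewivug.

vewivug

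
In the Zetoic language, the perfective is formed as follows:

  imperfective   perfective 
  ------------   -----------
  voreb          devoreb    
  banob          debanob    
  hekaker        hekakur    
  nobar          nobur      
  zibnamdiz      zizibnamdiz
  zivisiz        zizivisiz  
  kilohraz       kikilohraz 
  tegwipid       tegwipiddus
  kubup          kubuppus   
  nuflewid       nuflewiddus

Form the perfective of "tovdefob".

voreb and hekaker both have last vowel 'e' yet inflect differently (devoreb, hekakur), so the last vowel is not what conditions the rule; the final letter is.
"tovdefob" ends in -b. The stems ending in -b (voreb → devoreb, banob → debanob) add the prefix de-.
The other patterns: stems ending in -r change the last vowel to 'u'; stems ending in -z repeat the first consonant+vowel as a prefix; stems ending in -d or -p double the final consonant and add -us.
So tovdefob → detovdefob.

detovdefob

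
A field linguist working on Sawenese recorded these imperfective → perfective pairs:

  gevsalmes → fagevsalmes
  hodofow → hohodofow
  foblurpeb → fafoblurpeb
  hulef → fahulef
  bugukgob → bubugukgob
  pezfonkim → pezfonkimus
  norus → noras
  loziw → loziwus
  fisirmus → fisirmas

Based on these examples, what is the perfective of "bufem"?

bugukgob and foblurpeb both end in -b yet inflect differently (bubugukgob, fafoblurpeb), so the final letter is not what conditions the rule; the last vowel is.
"bufem" has last vowel 'e'. The stems whose last vowel is 'e' (hulef → fahulef, foblurpeb → fafoblurpeb, gevsalmes → fagevsalmes) add the prefix fa-.
The other patterns: stems whose last vowel is 'u' change the last vowel to 'a'; stems whose last vowel is 'o' repeat the first consonant+vowel as a prefix; stems whose last vowel is 'i' add -us.
So bufem → fabufem.

fabufem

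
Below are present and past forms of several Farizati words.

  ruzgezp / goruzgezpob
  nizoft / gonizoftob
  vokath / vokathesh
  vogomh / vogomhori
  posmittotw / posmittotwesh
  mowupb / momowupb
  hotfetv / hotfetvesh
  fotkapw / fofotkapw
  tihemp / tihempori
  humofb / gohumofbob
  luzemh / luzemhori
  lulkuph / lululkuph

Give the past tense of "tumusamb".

humofb and mowupb both end in -b yet inflect differently (gohumofbob, momowupb), so the final letter is not what conditions the rule; the second-to-last letter is.
"tumusamb" has second-to-last letter 'm'. The stems whose second-to-last letter is 'm' (luzemh → luzemhori, tihemp → tihempori, vogomh → vogomhori) add -ori.
The other patterns: stems whose second-to-last letter is 'f' or 'z' add go- … -ob around the stem; stems whose second-to-last letter is 'p' repeat the first consonant+vowel as a prefix; stems whose second-to-last letter is 't' add -esh.
So tumusamb → tumusambori.

tumusambori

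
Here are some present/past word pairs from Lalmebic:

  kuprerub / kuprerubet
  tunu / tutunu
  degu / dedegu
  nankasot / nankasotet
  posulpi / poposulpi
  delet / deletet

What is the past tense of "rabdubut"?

rabdubutet

"rabdubut" ends in a consonant. The stems ending in a consonant (kuprerub → kuprerubet, delet → deletet, nankasot → nankasotet) add -et.
The other pattern: stems ending in a vowel repeat the first consonant+vowel as a prefix.
So rabdubut → rabdubutet.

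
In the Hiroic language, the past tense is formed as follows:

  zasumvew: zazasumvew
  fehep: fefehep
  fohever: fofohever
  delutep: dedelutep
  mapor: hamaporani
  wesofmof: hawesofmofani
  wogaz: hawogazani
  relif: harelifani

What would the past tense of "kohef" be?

kokohef

fohever and mapor both end in -r yet inflect differently (fofohever, hamaporani), so the final letter is not what conditions the rule; the last vowel is.
"kohef" has last vowel 'e'. The stems whose last vowel is 'e' (zasumvew → zazasumvew, fehep → fefehep, fohever → fofohever) repeat the first consonant+vowel as a prefix.
So kohef → kokohef.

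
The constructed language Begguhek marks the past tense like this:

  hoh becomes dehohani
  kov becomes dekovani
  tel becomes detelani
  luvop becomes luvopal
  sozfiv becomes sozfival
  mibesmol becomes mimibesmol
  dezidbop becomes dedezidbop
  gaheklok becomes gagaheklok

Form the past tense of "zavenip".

zazavenip

kov and sozfiv both end in -v yet inflect differently (dekovani, sozfival), so the final letter is not what conditions the rule; the number of vowels is.
"zavenip" has 3 vowels. The stems with 3 vowels (mibesmol → mimibesmol, dezidbop → dedezidbop, gaheklok → gagaheklok) repeat the first consonant+vowel as a prefix.
The other patterns: stems with 1 vowel add de- … -ani around the stem; stems with 2 vowels add -al.
So zavenip → zazavenip.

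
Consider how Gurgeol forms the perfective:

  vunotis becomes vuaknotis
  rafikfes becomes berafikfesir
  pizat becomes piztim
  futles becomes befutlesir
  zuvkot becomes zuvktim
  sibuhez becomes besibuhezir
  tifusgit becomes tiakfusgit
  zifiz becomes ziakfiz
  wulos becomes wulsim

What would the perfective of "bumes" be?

rafikfes and wulos both end in -s yet inflect differently (berafikfesir, wulsim), so the final letter is not what conditions the rule; the last vowel is.
"bumes" has last vowel 'e'. The stems whose last vowel is 'e' (rafikfes → berafikfesir, sibuhez → besibuhezir, futles → befutlesir) add be- … -ir around the stem.
The other patterns: stems whose last vowel is 'a' or 'o' delete the last vowel and add -im; stems whose last vowel is 'i' insert -ak- after the first vowel.
So bumes → bebumesir.

bebumesir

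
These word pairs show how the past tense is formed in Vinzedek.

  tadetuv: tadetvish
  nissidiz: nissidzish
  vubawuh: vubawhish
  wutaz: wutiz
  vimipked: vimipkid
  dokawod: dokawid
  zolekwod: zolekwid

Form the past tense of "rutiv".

rutvish

nissidiz and wutaz both end in -z yet inflect differently (nissidzish, wutiz), so the final letter is not what conditions the rule; the last vowel is.
"rutiv" has last vowel 'i'. The one such stem in the data (nissidiz → nissidzish) deletes the last vowel and adds -ish (as do tadetuv, vubawuh), so the same rule applies.
So rutiv → rutvish.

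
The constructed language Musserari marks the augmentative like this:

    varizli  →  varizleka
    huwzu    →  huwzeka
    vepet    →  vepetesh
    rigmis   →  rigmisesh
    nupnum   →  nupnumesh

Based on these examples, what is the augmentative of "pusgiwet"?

varizli and rigmis both have last vowel 'i' yet inflect differently (varizleka, rigmisesh), so the last vowel is not what conditions the rule; whether the stem ends in a vowel or a consonant is.
"pusgiwet" ends in a consonant. The stems ending in a consonant (vepet → vepetesh, rigmis → rigmisesh, nupnum → nupnumesh) add -esh.
The other pattern: stems ending in a vowel drop the final letter and add -eka.
So pusgiwet → pusgiwetesh.

pusgiwetesh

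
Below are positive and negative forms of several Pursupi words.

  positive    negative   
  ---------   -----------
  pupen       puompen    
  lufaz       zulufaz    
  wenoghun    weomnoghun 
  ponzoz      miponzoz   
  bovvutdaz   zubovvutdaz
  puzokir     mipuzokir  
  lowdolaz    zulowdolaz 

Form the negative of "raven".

"raven" has last vowel 'e'. The one such stem in the data (pupen → puompen) inserts -om- after the first vowel (as does wenoghun), so the same rule applies.
The other patterns: stems whose last vowel is 'i' or 'o' add the prefix mi-; stems whose last vowel is 'a' add the prefix zu-.
So raven → raomven.

raomven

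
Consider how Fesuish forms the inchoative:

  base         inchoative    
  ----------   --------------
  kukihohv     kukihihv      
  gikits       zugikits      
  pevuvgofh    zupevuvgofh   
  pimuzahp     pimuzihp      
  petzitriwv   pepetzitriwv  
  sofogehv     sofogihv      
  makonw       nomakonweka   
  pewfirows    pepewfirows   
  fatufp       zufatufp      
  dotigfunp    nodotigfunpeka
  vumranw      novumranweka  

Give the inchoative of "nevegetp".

petzitriwv and kukihohv both end in -v yet inflect differently (pepetzitriwv, kukihihv), so the final letter is not what conditions the rule; the second-to-last letter is.
"nevegetp" has second-to-last letter 't'. The one such stem in the data (gikits → zugikits) adds the prefix zu-, so the same rule applies.
So nevegetp → zunevegetp.

zunevegetp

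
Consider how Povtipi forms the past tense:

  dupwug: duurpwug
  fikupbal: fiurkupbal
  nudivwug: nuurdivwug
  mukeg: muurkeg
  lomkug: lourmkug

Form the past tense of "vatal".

vaurtal

Every pair shown (dupwug → duurpwug, fikupbal → fiurkupbal, nudivwug → nuurdivwug, …) follows the same rule: insert -ur- after the first vowel.
So vatal → vaurtal.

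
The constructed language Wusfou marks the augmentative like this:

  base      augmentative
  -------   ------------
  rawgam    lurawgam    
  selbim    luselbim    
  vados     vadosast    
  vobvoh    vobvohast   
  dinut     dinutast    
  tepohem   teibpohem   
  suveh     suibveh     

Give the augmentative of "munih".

rawgam and tepohem both end in -m yet inflect differently (lurawgam, teibpohem), so the final letter is not what conditions the rule; the last vowel is.
"munih" has last vowel 'i'. The one such stem in the data (selbim → luselbim) adds the prefix lu-, so the same rule applies.
So munih → lumunih.

lumunih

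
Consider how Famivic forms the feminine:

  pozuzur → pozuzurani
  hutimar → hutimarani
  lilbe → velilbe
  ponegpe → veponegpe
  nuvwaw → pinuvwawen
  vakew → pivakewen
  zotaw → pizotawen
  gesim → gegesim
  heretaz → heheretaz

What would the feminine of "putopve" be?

veputopve

"putopve" ends in -e. The stems ending in -e (lilbe → velilbe, ponegpe → veponegpe) add the prefix ve-.
So putopve → veputopve.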